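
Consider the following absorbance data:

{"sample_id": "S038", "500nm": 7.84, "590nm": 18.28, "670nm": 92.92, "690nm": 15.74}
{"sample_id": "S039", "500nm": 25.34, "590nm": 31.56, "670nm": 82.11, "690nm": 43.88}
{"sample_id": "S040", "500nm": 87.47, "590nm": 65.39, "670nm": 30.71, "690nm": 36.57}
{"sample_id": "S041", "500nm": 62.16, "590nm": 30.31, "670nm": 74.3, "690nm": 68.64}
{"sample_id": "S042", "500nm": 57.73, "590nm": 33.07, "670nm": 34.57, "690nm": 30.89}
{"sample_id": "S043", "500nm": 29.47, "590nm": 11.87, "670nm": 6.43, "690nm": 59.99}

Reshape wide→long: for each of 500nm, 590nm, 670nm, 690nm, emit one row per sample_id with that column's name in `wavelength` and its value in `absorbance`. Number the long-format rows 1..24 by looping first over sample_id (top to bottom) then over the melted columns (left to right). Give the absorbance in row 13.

62.16

24 rows total (6 × 4). Row 13: index ⌊(13-1)/4⌋ = 3 into sample_id → S041; (13-1) mod 4 = 0 into the melted columns → 500nm.
So row 13 is (S041, 500nm, 62.16); absorbance = 62.16.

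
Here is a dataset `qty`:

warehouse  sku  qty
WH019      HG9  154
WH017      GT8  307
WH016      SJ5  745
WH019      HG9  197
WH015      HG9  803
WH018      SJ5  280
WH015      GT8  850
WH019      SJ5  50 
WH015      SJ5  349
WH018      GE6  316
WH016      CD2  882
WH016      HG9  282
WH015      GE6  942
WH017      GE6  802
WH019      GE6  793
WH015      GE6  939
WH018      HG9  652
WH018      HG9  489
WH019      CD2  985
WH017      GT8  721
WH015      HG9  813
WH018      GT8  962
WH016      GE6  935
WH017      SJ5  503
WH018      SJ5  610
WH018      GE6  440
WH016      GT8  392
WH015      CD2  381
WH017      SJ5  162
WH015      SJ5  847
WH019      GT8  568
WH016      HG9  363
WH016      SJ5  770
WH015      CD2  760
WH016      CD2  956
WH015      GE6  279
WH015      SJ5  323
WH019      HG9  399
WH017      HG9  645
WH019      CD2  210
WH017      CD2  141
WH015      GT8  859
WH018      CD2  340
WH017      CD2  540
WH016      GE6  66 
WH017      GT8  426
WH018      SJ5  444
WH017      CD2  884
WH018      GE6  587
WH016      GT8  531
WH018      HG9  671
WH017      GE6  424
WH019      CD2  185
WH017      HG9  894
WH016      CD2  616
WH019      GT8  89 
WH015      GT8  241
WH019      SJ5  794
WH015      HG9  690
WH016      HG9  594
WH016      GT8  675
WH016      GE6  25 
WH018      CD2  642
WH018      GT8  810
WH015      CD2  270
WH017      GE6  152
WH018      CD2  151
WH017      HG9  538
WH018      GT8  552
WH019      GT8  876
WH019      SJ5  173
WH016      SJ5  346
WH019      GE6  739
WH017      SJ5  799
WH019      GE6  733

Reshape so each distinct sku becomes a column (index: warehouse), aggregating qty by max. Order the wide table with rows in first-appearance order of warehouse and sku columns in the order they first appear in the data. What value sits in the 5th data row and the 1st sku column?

With rows in first-appearance order of warehouse, row 5 is warehouse=WH018. sku columns in first-appearance order: HG9, GT8, SJ5, GE6, CD2; column 1 is HG9.
Long rows with warehouse=WH018, sku=HG9: max(652, 489, 671) = 671.

671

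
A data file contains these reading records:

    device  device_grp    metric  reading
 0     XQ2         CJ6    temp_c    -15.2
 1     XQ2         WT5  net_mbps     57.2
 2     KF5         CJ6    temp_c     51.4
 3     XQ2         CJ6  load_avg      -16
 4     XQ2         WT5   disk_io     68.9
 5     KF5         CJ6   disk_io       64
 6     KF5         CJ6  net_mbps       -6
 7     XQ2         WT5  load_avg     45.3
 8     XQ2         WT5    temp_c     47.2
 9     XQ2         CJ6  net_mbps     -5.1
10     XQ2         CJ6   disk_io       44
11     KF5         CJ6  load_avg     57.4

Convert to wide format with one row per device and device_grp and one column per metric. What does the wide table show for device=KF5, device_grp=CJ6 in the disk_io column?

Wide layout: rows indexed by device and device_grp, columns are the 4 distinct metric values (temp_c, net_mbps, load_avg, disk_io).
Cell (device=KF5, device_grp=CJ6, metric=disk_io) draws from the long row where device=KF5, device_grp=CJ6 and metric=disk_io, which has reading=64.

64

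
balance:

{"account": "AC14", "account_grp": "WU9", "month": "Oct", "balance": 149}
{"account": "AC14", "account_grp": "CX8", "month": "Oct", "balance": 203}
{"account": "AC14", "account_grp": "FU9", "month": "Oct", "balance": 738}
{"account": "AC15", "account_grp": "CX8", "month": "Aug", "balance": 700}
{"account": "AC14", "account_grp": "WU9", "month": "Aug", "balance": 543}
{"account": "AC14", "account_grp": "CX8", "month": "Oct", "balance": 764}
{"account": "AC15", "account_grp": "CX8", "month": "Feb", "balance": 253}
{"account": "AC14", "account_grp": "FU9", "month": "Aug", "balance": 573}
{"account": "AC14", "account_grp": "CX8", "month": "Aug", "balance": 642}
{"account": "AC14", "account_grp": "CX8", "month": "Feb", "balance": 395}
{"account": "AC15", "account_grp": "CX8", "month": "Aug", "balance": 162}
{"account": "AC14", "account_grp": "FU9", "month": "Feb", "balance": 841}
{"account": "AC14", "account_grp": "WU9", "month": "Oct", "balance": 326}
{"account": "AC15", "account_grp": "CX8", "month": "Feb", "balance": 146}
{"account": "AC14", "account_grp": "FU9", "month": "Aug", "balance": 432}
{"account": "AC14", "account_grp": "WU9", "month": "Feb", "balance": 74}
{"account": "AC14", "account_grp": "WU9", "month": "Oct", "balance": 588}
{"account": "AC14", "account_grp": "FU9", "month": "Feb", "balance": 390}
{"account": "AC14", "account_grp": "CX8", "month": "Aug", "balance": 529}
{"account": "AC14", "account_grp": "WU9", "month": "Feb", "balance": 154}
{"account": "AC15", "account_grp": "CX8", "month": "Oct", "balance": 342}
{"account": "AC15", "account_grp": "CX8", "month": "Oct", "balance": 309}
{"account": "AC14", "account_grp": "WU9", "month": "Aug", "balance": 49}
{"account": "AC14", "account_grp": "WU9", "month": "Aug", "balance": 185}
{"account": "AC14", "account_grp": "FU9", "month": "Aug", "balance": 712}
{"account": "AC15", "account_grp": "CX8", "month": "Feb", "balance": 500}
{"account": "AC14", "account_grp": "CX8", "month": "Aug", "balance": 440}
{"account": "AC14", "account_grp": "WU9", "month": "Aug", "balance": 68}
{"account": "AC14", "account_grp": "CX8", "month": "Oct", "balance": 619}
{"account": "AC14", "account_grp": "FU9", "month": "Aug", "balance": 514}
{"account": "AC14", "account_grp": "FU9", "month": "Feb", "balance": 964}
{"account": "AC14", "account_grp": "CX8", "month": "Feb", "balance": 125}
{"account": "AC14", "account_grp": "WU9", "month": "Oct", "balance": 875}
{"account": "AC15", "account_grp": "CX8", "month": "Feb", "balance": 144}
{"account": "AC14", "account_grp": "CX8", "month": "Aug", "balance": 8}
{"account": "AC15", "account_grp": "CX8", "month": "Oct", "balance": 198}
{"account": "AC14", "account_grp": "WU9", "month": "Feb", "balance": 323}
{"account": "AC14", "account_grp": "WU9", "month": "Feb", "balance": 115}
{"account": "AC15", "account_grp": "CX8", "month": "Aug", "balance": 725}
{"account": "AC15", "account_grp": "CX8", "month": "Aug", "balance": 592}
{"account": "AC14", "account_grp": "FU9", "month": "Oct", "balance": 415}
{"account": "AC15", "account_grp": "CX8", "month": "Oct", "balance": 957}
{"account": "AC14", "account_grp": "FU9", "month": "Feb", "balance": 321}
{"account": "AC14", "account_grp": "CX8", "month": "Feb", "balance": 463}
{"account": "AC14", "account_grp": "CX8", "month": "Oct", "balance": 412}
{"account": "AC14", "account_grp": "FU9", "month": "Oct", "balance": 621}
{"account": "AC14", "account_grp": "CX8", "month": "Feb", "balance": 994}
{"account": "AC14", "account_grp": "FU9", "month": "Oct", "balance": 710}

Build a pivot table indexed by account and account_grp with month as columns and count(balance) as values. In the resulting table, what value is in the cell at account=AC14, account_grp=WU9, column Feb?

Rows with account=AC14, account_grp=WU9 and month=Feb: balance values are 74, 154, 323, 115.
4 rows match — count = 4.

4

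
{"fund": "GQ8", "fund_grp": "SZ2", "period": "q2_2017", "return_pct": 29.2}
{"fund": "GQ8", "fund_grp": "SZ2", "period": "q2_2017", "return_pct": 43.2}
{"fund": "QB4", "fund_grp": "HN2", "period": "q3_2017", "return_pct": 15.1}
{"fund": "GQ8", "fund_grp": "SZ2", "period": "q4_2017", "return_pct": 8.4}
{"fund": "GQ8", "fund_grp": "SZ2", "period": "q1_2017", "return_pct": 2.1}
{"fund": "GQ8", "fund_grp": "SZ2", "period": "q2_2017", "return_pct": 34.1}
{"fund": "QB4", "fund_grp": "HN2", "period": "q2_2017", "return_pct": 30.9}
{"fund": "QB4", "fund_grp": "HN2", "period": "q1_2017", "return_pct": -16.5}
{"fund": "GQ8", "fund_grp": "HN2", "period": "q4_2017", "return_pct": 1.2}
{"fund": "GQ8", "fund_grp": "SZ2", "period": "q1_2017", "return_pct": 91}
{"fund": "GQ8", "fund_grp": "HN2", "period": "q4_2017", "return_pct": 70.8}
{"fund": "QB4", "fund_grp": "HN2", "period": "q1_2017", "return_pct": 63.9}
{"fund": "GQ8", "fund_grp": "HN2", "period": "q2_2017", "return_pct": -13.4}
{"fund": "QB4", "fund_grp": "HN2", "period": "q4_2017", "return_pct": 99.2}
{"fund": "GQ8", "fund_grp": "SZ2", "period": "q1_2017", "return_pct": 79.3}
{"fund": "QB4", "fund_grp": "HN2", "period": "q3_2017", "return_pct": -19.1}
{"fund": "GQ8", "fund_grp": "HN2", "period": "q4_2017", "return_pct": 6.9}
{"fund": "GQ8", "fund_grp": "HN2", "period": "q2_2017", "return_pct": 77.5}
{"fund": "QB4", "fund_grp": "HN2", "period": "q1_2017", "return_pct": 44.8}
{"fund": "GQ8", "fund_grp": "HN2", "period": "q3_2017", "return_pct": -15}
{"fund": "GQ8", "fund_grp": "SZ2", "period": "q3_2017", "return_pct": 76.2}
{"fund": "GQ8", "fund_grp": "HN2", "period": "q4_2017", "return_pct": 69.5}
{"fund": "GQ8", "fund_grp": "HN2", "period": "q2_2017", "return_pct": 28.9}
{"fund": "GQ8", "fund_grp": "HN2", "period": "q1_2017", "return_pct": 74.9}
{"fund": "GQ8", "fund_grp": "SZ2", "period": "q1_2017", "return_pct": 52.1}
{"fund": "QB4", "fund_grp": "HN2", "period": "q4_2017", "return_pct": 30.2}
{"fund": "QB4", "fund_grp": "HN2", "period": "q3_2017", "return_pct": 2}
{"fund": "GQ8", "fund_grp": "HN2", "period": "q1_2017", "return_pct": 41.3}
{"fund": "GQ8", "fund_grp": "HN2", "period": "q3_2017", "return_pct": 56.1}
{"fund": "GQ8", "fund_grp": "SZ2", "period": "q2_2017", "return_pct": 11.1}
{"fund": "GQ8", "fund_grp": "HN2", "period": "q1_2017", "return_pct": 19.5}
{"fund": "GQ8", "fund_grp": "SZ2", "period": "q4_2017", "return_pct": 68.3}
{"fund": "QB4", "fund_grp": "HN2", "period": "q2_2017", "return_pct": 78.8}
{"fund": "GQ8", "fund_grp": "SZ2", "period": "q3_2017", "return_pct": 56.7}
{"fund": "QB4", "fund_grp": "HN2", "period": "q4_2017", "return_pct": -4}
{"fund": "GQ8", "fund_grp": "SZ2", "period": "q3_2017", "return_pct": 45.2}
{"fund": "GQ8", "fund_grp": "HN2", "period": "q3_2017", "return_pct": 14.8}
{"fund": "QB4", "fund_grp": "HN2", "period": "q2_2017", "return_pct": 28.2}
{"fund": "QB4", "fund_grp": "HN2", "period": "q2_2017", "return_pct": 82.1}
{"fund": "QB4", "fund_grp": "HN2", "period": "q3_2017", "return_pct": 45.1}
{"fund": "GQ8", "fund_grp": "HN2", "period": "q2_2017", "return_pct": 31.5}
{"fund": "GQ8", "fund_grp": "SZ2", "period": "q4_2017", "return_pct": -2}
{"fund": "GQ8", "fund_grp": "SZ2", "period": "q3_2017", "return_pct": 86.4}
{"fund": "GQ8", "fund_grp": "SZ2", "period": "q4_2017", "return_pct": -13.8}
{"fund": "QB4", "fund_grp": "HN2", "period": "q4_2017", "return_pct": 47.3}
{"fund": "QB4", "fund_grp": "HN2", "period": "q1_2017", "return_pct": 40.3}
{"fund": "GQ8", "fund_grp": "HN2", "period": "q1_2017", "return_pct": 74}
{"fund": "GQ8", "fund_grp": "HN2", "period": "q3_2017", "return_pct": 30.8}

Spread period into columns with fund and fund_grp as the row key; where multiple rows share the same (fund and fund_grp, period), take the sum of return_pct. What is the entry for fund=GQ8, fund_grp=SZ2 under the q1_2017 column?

224.5

Rows with fund=GQ8, fund_grp=SZ2 and period=q1_2017: return_pct values are 2.1, 91, 79.3, 52.1.
2.1 + 91 + 79.3 + 52.1 = 224.5.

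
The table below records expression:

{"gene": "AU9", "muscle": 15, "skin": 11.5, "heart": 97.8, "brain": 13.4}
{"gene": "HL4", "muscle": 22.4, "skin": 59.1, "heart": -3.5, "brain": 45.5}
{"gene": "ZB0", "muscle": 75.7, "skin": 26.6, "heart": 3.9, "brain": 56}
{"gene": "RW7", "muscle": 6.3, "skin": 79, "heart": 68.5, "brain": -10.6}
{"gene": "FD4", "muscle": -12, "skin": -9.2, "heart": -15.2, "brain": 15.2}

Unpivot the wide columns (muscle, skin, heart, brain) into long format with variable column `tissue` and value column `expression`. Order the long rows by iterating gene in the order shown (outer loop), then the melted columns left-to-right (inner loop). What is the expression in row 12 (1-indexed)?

20 rows total (5 × 4). Row 12: index ⌊(12-1)/4⌋ = 2 into gene → ZB0; (12-1) mod 4 = 3 into the melted columns → brain.
So row 12 is (ZB0, brain, 56); expression = 56.

56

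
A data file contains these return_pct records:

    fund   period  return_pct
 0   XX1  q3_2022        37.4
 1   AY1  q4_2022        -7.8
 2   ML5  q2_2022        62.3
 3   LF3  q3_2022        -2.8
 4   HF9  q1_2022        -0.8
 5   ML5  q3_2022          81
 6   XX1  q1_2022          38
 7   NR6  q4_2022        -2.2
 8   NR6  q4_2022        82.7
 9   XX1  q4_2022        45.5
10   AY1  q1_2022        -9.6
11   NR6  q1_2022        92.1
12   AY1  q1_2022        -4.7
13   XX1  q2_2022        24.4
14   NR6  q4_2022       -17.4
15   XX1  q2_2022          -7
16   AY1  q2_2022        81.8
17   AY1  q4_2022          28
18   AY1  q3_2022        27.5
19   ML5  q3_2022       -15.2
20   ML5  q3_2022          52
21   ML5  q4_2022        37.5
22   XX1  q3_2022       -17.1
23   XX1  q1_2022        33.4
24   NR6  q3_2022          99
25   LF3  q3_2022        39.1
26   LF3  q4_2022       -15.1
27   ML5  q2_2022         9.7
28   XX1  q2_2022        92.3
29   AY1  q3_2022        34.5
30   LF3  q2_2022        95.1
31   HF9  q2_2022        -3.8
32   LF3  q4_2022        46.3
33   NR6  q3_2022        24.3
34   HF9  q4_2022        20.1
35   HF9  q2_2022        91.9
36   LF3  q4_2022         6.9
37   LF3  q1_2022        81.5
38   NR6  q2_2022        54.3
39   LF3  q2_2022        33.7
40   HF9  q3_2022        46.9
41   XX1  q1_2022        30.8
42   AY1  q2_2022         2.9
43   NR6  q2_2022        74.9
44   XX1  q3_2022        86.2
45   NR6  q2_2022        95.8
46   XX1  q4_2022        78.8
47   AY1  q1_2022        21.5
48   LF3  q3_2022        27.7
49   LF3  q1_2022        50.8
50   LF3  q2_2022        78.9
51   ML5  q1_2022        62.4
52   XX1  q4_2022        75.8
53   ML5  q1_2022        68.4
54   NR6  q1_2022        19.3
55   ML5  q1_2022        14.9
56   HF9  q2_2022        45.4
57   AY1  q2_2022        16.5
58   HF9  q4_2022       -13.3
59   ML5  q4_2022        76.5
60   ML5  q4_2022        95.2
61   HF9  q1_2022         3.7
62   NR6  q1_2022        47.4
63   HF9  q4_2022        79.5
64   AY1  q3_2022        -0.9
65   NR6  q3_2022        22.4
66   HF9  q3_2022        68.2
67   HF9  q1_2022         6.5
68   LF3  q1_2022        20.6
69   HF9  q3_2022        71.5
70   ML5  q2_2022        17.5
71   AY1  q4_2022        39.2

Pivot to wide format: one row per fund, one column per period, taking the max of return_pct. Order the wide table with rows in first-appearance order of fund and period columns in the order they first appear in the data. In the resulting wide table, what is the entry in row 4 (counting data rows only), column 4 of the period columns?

81.5

With rows in first-appearance order of fund, row 4 is fund=LF3. period columns in first-appearance order: q3_2022, q4_2022, q2_2022, q1_2022; column 4 is q1_2022.
Long rows with fund=LF3, period=q1_2022: max(81.5, 50.8, 20.6) = 81.5.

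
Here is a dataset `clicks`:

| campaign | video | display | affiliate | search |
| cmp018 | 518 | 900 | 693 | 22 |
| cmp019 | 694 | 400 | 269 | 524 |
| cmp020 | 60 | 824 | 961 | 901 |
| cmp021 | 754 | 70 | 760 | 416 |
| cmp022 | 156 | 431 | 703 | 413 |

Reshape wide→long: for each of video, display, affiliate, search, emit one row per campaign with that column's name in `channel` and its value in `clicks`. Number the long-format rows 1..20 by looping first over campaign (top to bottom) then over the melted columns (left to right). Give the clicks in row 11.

961

20 rows total (5 × 4). Row 11: index ⌊(11-1)/4⌋ = 2 into campaign → cmp020; (11-1) mod 4 = 2 into the melted columns → affiliate.
So row 11 is (cmp020, affiliate, 961); clicks = 961.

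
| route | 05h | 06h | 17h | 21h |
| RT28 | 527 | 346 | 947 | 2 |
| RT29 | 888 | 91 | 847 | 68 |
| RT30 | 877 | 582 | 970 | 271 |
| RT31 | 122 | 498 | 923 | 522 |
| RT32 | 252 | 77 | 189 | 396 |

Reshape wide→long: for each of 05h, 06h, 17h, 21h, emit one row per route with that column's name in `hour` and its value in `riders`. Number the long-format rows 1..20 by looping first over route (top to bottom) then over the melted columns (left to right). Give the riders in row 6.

91

20 rows total (5 × 4). Row 6: index ⌊(6-1)/4⌋ = 1 into route → RT29; (6-1) mod 4 = 1 into the melted columns → 06h.
So row 6 is (RT29, 06h, 91); riders = 91.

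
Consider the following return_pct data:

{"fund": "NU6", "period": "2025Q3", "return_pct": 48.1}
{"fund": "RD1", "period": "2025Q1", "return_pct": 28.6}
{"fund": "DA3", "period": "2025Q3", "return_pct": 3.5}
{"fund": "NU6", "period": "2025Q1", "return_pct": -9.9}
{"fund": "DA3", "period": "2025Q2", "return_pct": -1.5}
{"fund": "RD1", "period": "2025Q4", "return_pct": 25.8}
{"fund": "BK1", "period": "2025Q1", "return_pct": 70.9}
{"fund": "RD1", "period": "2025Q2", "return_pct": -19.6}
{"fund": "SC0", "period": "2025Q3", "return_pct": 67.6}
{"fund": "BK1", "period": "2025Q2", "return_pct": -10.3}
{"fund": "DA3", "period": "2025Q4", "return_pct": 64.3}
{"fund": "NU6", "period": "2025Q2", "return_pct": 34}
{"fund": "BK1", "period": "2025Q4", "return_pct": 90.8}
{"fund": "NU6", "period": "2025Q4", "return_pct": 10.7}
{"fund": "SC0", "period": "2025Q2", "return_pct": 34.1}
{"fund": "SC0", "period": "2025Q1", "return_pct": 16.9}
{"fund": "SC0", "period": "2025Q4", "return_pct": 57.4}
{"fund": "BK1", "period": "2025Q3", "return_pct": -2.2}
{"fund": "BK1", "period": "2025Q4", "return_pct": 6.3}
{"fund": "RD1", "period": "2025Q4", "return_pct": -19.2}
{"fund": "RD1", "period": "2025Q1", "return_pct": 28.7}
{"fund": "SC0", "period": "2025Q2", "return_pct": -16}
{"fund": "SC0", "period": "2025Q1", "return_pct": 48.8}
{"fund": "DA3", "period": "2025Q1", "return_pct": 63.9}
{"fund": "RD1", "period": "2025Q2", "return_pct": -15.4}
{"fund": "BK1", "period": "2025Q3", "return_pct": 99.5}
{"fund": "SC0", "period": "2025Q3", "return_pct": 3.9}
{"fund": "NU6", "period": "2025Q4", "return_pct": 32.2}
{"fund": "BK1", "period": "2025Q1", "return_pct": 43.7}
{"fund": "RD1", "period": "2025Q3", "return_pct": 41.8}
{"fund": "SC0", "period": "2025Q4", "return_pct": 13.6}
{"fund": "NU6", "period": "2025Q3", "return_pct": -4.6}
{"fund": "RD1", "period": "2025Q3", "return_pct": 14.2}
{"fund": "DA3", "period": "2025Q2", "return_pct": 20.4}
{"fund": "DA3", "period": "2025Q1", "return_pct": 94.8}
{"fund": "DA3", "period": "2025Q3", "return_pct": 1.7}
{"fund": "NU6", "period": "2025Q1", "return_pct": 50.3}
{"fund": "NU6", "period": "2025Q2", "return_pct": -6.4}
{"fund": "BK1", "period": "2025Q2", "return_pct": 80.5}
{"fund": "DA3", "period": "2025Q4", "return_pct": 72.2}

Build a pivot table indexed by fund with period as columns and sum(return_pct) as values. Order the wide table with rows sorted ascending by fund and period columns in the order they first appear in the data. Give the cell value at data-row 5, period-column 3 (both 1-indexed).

With rows sorted ascending by fund, row 5 is fund=SC0. period columns in first-appearance order: 2025Q3, 2025Q1, 2025Q2, 2025Q4; column 3 is 2025Q2.
Long rows with fund=SC0, period=2025Q2: 34.1 + -16 = 18.1.

18.1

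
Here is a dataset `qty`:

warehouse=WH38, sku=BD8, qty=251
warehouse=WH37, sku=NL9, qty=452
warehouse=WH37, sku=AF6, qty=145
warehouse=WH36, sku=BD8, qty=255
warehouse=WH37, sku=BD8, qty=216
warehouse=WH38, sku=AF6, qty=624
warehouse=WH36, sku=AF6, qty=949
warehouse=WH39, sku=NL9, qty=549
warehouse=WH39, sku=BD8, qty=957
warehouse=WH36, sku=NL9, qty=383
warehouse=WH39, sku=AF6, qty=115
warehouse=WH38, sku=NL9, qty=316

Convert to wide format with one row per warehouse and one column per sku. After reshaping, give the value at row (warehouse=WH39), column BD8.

Wide layout: rows indexed by warehouse, columns are the 3 distinct sku values (BD8, NL9, AF6).
Cell (warehouse=WH39, sku=BD8) draws from the long row where warehouse=WH39 and sku=BD8, which has qty=957.

957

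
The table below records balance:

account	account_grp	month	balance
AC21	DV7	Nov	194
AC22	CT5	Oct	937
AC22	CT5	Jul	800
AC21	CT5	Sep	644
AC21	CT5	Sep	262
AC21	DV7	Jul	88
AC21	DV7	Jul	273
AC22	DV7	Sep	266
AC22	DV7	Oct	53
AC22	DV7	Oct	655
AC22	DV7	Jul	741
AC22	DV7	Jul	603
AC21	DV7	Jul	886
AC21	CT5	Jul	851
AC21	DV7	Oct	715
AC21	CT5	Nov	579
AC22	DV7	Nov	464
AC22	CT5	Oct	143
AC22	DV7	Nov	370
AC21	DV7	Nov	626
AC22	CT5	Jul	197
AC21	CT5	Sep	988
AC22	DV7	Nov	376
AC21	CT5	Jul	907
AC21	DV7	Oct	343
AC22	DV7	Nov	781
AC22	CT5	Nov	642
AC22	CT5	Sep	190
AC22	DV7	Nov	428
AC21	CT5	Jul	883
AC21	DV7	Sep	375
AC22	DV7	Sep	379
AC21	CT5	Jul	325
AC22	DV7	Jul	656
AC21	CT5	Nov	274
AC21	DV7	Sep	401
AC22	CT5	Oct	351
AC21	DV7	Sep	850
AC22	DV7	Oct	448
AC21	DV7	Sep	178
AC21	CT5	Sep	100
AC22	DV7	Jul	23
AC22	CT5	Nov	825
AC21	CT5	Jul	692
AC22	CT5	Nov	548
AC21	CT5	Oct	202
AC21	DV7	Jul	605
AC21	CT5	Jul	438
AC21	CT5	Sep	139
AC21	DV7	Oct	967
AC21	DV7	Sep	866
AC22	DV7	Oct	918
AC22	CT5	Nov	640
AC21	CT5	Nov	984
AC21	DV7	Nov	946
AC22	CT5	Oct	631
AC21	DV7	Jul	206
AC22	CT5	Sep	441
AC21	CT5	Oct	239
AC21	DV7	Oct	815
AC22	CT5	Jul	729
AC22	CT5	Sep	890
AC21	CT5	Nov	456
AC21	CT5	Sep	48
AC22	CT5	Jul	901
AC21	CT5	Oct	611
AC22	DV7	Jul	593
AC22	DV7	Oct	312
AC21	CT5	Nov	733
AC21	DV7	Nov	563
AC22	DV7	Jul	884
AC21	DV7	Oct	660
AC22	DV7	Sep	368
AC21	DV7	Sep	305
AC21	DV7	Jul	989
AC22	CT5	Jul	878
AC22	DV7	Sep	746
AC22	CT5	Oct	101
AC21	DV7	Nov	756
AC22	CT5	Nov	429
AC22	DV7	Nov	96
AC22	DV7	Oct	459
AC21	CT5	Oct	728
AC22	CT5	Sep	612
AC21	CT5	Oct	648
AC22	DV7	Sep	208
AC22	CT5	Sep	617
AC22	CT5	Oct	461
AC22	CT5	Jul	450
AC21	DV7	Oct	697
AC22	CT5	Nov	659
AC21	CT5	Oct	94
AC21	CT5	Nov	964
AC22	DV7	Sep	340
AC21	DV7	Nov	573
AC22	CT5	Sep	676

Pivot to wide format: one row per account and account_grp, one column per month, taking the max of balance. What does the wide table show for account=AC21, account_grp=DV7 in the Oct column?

967

Rows with account=AC21, account_grp=DV7 and month=Oct: balance values are 715, 343, 967, 815, 660, 697.
max(715, 343, 967, 815, 660, 697) = 967.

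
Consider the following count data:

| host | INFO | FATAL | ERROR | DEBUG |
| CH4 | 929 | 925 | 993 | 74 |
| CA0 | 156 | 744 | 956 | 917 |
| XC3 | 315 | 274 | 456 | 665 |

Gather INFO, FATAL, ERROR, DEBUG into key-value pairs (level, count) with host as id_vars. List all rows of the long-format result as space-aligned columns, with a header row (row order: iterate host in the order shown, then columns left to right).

Each (host, column) pair becomes one row: 3 × 4 = 12 rows.
For example, (CH4, INFO) → count=929.

host  level  count
CH4   INFO   929  
CH4   FATAL  925  
CH4   ERROR  993  
CH4   DEBUG  74   
CA0   INFO   156  
CA0   FATAL  744  
CA0   ERROR  956  
CA0   DEBUG  917  
XC3   INFO   315  
XC3   FATAL  274  
XC3   ERROR  456  
XC3   DEBUG  665  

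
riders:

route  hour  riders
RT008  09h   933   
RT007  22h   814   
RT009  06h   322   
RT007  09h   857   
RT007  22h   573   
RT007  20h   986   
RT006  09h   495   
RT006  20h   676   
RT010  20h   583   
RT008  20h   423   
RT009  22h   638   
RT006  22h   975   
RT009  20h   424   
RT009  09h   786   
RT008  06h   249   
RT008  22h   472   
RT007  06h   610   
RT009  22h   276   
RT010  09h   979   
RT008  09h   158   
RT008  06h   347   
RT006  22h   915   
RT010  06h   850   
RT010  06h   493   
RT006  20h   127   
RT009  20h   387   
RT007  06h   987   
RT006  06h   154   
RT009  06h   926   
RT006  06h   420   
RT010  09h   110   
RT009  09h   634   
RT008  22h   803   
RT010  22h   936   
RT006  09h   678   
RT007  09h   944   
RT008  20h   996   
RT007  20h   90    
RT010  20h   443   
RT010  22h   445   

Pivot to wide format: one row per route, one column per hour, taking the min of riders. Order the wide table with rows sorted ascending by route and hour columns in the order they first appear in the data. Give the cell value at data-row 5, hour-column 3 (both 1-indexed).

With rows sorted ascending by route, row 5 is route=RT010. hour columns in first-appearance order: 09h, 22h, 06h, 20h; column 3 is 06h.
Long rows with route=RT010, hour=06h: min(850, 493) = 493.

493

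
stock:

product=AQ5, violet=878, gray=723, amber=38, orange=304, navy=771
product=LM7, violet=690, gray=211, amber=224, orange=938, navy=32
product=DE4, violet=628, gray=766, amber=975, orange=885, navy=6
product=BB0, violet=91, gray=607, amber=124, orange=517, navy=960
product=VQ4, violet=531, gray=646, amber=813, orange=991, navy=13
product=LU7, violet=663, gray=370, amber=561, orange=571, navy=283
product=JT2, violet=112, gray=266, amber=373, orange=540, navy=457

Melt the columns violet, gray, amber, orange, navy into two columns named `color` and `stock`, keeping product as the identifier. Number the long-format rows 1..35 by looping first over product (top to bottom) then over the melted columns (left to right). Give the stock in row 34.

35 rows total (7 × 5). Row 34: index ⌊(34-1)/5⌋ = 6 into product → JT2; (34-1) mod 5 = 3 into the melted columns → orange.
So row 34 is (JT2, orange, 540); stock = 540.

540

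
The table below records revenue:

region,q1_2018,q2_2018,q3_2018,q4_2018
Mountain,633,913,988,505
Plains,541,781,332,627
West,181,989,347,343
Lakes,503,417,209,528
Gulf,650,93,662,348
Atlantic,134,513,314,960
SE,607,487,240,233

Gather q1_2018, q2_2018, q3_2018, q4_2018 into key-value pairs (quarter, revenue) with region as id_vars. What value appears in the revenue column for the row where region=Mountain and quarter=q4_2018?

505

Unpivoting turns each (region, wide-column) pair into one long row.
The wide cell at row Mountain, column q4_2018 holds 505, so the long row (Mountain, q4_2018) has revenue=505.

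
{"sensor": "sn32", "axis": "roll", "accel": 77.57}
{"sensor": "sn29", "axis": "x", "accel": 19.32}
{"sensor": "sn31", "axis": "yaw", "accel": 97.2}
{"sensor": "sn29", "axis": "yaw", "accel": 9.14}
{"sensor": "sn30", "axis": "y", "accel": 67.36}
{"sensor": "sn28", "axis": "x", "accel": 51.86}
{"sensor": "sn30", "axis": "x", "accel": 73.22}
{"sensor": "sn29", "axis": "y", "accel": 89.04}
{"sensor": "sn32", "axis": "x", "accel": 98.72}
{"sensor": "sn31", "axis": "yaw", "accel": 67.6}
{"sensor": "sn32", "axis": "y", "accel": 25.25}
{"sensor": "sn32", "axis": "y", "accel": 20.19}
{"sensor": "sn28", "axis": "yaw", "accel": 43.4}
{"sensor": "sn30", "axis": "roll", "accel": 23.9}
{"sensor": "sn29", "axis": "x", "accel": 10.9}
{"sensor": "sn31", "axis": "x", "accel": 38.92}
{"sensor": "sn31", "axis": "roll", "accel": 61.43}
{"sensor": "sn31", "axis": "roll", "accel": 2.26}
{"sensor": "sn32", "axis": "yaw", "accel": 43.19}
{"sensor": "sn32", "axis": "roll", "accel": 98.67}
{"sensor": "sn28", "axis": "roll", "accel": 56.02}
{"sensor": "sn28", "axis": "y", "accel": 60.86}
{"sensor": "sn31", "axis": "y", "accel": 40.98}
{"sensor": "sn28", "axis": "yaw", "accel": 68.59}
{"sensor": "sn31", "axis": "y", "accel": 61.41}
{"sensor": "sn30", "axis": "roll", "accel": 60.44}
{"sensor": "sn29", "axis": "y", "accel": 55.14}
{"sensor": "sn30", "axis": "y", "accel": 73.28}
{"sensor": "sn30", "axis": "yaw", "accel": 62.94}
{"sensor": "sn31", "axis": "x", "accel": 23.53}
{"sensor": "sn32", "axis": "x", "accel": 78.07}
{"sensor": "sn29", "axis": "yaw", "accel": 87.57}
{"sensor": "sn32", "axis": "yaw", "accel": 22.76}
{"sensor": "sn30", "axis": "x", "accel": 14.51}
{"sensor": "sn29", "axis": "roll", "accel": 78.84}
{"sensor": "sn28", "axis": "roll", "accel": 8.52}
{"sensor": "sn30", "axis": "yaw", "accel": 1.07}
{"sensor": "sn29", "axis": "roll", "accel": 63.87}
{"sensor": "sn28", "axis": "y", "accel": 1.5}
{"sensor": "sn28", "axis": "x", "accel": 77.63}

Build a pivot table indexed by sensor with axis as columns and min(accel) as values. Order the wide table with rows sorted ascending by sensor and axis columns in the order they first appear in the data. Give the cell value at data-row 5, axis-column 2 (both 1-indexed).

With rows sorted ascending by sensor, row 5 is sensor=sn32. axis columns in first-appearance order: roll, x, yaw, y; column 2 is x.
Long rows with sensor=sn32, axis=x: min(98.72, 78.07) = 78.07.

78.07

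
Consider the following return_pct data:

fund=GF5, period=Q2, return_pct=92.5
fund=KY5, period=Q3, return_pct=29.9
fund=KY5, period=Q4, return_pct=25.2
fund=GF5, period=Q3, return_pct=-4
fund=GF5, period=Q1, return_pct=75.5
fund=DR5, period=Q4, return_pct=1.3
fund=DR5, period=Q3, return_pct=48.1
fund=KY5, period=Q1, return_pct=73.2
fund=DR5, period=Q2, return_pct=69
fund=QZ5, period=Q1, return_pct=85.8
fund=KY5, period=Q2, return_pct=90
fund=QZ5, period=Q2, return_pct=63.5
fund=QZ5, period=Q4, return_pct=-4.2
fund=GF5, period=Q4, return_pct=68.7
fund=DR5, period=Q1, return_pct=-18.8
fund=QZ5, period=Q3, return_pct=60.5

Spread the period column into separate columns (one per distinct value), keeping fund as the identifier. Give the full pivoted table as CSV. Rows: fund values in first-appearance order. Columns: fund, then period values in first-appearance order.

Columns: fund plus the 4 distinct period values (Q2, Q3, Q4, Q1).
For example, row GF5 column Q2 takes return_pct=92.5 from the long row (GF5, Q2).

fund,Q2,Q3,Q4,Q1
GF5,92.5,-4,68.7,75.5
KY5,90,29.9,25.2,73.2
DR5,69,48.1,1.3,-18.8
QZ5,63.5,60.5,-4.2,85.8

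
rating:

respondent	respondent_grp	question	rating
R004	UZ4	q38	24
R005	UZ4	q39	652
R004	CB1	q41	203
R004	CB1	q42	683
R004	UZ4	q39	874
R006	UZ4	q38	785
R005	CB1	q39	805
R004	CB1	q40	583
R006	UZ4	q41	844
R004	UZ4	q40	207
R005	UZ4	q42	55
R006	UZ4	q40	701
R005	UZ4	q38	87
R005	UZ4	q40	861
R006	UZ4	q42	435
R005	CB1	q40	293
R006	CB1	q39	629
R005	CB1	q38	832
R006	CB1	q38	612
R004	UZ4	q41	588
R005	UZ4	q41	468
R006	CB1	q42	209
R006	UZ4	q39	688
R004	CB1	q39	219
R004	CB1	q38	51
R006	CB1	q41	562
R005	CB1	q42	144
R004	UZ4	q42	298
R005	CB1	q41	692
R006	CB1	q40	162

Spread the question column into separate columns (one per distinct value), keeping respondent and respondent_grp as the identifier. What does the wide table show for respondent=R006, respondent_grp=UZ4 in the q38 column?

785

Wide layout: rows indexed by respondent and respondent_grp, columns are the 5 distinct question values (q38, q39, q41, q42, q40).
Cell (respondent=R006, respondent_grp=UZ4, question=q38) draws from the long row where respondent=R006, respondent_grp=UZ4 and question=q38, which has rating=785.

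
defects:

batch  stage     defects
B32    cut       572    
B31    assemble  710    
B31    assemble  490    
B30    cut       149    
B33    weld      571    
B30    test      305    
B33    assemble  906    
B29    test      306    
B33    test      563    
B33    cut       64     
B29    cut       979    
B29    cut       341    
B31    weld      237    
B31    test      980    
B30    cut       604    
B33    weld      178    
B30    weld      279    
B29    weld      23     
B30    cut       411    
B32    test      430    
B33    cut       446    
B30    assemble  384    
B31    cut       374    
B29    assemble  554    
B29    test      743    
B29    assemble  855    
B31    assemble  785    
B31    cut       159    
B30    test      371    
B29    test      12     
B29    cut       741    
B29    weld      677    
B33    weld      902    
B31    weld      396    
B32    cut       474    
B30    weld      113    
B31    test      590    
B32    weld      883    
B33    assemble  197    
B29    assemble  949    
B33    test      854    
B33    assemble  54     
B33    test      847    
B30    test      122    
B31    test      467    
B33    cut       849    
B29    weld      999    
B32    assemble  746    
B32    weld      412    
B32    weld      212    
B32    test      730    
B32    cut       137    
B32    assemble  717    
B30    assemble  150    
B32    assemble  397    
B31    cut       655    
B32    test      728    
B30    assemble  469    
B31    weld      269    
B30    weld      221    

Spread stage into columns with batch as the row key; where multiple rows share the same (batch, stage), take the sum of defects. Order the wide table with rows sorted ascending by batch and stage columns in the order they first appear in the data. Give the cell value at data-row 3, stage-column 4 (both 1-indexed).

2037

With rows sorted ascending by batch, row 3 is batch=B31. stage columns in first-appearance order: cut, assemble, weld, test; column 4 is test.
Long rows with batch=B31, stage=test: 980 + 590 + 467 = 2037.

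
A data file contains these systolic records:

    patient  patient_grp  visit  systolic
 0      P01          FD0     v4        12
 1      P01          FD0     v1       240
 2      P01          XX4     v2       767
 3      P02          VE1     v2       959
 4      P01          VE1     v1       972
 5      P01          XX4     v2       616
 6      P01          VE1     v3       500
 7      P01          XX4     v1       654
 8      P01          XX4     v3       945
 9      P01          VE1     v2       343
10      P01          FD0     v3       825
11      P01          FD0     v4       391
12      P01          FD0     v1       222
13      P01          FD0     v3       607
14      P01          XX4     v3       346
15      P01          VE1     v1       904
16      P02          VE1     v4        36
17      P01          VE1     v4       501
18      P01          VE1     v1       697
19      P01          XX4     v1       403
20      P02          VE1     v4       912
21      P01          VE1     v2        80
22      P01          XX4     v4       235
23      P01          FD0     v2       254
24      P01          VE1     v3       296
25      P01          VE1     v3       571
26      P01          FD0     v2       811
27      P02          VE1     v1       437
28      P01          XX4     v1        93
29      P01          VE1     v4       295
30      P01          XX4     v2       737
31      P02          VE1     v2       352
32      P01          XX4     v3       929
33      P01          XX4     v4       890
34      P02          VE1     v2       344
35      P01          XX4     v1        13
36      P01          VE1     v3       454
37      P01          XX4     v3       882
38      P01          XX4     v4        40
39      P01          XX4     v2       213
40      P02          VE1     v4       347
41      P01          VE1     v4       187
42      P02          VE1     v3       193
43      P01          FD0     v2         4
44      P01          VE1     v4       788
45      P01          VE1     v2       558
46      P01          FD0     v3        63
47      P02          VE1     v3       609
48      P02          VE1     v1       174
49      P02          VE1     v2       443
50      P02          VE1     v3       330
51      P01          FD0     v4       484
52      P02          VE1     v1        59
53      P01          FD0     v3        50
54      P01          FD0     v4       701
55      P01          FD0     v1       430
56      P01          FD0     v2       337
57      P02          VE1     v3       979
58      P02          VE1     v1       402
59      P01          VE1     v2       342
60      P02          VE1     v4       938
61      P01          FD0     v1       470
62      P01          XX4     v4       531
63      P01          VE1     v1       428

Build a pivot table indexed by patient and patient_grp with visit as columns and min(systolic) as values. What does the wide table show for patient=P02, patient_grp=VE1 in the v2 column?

Rows with patient=P02, patient_grp=VE1 and visit=v2: systolic values are 959, 352, 344, 443.
min(959, 352, 344, 443) = 344.

344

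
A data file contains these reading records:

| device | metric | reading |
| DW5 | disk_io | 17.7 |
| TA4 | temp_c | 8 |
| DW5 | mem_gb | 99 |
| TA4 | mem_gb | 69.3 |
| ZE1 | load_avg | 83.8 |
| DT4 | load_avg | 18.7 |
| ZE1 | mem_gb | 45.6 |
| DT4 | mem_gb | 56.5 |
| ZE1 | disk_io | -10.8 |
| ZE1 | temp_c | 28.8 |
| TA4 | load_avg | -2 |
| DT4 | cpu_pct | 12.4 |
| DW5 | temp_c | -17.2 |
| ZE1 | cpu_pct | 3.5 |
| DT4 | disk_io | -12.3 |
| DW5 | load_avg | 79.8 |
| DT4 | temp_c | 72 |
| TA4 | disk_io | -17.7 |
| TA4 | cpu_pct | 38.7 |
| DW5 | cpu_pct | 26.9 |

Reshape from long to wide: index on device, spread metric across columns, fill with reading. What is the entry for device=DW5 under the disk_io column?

Wide layout: rows indexed by device, columns are the 5 distinct metric values (disk_io, temp_c, mem_gb, load_avg, cpu_pct).
Cell (device=DW5, metric=disk_io) draws from the long row where device=DW5 and metric=disk_io, which has reading=17.7.

17.7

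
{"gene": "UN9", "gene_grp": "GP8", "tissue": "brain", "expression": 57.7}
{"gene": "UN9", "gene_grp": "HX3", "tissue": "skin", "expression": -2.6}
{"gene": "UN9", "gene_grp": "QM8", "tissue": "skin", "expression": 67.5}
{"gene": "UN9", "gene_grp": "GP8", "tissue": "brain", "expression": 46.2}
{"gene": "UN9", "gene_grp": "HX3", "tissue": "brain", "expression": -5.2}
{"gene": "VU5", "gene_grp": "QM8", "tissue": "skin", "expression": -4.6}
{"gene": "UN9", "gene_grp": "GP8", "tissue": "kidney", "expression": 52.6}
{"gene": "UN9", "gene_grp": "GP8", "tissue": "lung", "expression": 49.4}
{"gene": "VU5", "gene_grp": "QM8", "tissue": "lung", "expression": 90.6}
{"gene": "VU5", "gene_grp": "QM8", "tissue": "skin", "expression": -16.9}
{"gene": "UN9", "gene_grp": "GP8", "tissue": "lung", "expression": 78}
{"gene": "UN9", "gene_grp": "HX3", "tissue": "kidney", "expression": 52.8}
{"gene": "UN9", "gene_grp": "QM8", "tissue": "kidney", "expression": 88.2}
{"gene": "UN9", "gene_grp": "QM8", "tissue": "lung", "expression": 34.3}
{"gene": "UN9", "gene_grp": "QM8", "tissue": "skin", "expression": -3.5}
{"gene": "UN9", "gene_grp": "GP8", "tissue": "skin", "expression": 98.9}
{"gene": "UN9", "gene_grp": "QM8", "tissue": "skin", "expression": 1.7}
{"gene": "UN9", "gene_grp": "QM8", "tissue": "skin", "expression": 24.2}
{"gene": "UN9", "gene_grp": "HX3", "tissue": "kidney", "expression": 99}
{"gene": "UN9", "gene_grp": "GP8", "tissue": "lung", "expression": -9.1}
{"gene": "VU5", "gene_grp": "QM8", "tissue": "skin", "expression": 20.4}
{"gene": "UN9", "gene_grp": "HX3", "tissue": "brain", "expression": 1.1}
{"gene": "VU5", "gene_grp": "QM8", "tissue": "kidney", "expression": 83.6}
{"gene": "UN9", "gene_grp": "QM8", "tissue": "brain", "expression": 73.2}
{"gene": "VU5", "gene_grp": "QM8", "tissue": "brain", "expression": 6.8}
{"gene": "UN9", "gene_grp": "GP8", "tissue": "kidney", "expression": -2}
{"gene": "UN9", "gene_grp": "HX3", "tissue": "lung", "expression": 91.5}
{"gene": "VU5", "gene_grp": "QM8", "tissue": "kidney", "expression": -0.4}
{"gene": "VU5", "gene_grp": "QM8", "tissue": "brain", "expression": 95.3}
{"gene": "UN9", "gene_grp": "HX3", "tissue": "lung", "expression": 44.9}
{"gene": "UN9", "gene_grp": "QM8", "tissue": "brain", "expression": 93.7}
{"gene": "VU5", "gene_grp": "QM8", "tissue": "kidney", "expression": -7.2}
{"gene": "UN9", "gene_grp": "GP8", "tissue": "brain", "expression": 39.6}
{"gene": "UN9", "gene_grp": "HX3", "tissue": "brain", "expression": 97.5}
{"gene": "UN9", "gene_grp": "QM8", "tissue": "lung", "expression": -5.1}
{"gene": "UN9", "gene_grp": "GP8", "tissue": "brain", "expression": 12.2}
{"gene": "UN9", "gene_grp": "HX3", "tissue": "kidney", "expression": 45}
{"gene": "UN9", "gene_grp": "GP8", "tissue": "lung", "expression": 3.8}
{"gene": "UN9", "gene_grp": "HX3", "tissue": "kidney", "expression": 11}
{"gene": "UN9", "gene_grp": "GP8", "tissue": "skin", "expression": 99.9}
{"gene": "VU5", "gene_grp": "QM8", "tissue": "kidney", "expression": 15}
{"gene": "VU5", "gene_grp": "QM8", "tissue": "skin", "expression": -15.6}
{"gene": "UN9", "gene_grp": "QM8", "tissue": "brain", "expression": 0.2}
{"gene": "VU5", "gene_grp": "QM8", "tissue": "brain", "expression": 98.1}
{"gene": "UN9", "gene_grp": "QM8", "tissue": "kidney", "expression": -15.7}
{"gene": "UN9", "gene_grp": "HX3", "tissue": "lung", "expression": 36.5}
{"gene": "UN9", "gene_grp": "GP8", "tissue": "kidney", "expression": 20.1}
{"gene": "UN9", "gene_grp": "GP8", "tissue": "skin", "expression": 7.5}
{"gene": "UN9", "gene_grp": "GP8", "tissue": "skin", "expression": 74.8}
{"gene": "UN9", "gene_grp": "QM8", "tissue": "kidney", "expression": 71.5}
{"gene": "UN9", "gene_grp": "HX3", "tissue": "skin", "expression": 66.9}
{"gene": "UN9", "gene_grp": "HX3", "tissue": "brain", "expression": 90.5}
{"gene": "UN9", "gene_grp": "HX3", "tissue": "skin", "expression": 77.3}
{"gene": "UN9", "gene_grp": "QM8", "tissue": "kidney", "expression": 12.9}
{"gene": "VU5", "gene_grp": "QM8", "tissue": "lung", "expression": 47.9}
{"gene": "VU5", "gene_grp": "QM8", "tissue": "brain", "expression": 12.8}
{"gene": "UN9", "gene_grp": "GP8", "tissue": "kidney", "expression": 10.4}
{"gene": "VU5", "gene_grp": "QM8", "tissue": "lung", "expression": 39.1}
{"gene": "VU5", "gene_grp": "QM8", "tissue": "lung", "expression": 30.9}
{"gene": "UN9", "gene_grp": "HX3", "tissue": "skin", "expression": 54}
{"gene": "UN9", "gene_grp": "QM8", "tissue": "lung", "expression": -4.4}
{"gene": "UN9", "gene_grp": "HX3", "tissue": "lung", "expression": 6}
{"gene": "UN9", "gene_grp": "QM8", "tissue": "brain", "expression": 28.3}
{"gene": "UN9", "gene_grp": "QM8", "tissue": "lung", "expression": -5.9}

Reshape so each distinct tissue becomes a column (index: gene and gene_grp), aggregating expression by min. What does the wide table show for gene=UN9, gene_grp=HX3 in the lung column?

6

Rows with gene=UN9, gene_grp=HX3 and tissue=lung: expression values are 91.5, 44.9, 36.5, 6.
min(91.5, 44.9, 36.5, 6) = 6.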